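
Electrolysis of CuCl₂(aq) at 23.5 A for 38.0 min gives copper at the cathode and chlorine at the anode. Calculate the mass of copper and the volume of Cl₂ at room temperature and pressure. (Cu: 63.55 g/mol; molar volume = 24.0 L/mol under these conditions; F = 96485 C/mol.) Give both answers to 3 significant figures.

17.6 g Cu; 6.66 L Cl₂

Q = 23.5 × 2280 = 53580 C; n(e⁻) = 53580 / 96485 = 0.5553 mol
Cathode: Cu²⁺ + 2e⁻ → Cu → n(Cu) = 0.5553/2 = 0.2777 mol → 17.6 g
Anode: 2Cl⁻ → Cl₂ + 2e⁻ → n(Cl₂) = 0.5553/2 = 0.2777 mol → 6.66 L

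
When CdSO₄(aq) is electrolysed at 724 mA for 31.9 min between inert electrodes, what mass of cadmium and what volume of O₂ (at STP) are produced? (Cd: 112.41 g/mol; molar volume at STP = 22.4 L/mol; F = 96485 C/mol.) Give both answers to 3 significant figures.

0.807 g Cd; 0.0804 L O₂

Q = 0.724 × 1914 = 1386 C; n(e⁻) = 1386 / 96485 = 0.01436 mol
Cathode: Cd²⁺ + 2e⁻ → Cd → n(Cd) = 0.01436/2 = 0.007180 mol → 0.807 g
Anode: 2H₂O → O₂ + 4H⁺ + 4e⁻ → n(O₂) = 0.01436/4 = 0.003590 mol → 0.0804 L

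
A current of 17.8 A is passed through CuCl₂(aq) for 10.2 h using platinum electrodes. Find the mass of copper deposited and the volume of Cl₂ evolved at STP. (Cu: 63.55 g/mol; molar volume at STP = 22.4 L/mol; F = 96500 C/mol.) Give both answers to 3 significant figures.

215 g Cu; 75.9 L Cl₂

Q = 17.8 × 36720 = 6.536×10^5 C; n(e⁻) = 6.536×10^5 / 96500 = 6.773 mol
Cathode: Cu²⁺ + 2e⁻ → Cu → n(Cu) = 6.773/2 = 3.387 mol → 215 g
Anode: 2Cl⁻ → Cl₂ + 2e⁻ → n(Cl₂) = 6.773/2 = 3.387 mol → 75.9 L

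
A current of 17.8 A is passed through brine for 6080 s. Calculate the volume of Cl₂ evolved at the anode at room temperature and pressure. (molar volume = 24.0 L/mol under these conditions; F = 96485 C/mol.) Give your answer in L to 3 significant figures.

Q = It = 17.8 × 6080 = 1.082×10^5 C
n(e⁻) = Q/F = 1.082×10^5/96485 = 1.121 mol
2Cl⁻ → Cl₂ + 2e⁻, so n(Cl₂) = 1.121 / 2 = 0.5605 mol
V = 0.5605 × 24.0 = 13.45 L

13.5 L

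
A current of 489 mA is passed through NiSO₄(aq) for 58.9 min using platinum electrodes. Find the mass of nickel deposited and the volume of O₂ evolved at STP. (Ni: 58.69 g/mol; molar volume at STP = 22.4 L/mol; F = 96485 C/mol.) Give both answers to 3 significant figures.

0.526 g Ni; 0.100 L O₂

Q = 0.489 × 3534 = 1728 C; n(e⁻) = 1728 / 96485 = 0.01791 mol
Cathode: Ni²⁺ + 2e⁻ → Ni → n(Ni) = 0.01791/2 = 0.008955 mol → 0.526 g
Anode: 2H₂O → O₂ + 4H⁺ + 4e⁻ → n(O₂) = 0.01791/4 = 0.004478 mol → 0.100 L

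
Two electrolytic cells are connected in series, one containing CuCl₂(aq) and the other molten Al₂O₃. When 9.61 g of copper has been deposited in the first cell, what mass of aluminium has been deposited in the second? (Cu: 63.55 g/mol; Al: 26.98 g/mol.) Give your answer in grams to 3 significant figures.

n(Cu) = 9.61 / 63.55 = 0.1512 mol
Cu²⁺ + 2e⁻ → Cu, so n(e⁻) = 2 × 0.1512 = 0.3024 mol
Same current for the same time ⇒ same n(e⁻) = 0.3024 mol in both cells.
Al³⁺ + 3e⁻ → Al, so n(Al) = 0.3024 / 3 = 0.1008 mol
m(Al) = 0.1008 × 26.98 = 2.72 g

2.72 g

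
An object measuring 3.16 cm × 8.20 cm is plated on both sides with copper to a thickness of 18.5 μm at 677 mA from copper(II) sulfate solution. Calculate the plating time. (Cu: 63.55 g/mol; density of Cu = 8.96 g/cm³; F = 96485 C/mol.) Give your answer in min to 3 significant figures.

Plated area = 2 × 3.16 × 8.20 = 51.82 cm²
Volume = 51.82 × 18.5×10⁻⁴ cm = 0.09587 cm³
m(Cu) = 0.09587 × 8.96 = 0.8590 g
n(Cu) = 0.8590 / 63.55 = 0.01352 mol; n(e⁻) = 2 × 0.01352 = 0.02704 mol
Q = 0.02704 × 96485 = 2609 C
t = 2609 / 0.677 = 3854 s = 64.2 min

64.2 min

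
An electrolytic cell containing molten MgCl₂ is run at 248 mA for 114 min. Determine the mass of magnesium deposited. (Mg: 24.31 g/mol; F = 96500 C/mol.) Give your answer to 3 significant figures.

0.214 g

Q = 0.248 A × 6840 s = 1696 C
n(e⁻) = Q/F = 1696/96500 = 0.01758 mol
Mg²⁺ + 2e⁻ → Mg, so n(Mg) = 0.01758 / 2 = 0.008790 mol
m = 0.008790 × 24.31 = 0.214 g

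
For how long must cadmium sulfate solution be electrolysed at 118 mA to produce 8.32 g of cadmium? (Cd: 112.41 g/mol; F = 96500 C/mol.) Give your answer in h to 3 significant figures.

33.6 h

n(Cd) = 8.32 / 112.41 = 0.07401 mol
Cd²⁺ + 2e⁻ → Cd, so n(e⁻) = 2 × 0.07401 = 0.1480 mol
Q = 0.1480 × 96500 = 14280 C
t = Q / I = 14280 / 0.118 = 1.210×10^5 s = 33.6 h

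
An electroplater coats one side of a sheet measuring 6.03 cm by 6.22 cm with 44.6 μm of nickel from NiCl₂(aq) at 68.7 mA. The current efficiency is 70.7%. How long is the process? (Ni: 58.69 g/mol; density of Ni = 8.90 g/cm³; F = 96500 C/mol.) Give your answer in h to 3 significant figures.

28.0 h

Plated area = 6.03 × 6.22 = 37.51 cm²
Volume = 37.51 × 44.6×10⁻⁴ cm = 0.1673 cm³
m(Ni) = 0.1673 × 8.90 = 1.489 g
n(Ni) = 1.489 / 58.69 = 0.02537 mol; n(e⁻) = 2 × 0.02537 = 0.05074 mol
Q = 0.05074 × 96500 / 0.707 = 6926 C
t = 6926 / 0.0687 = 1.008×10^5 s = 28.0 h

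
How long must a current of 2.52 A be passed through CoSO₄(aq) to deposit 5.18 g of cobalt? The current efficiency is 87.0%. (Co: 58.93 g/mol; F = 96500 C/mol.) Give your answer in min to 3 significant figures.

129 min

n(Co) = 5.18 / 58.93 = 0.08790 mol
Co²⁺ + 2e⁻ → Co, so n(e⁻) = 2 × 0.08790 = 0.1758 mol
Q = 0.1758 × 96500 / 0.870 = 19500 C
t = Q / I = 19500 / 2.52 = 7738 s = 129 min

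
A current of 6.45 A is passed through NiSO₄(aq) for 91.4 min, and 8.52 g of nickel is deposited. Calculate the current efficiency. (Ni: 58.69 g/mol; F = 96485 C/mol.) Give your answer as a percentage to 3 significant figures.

Q = 6.45 × 5484 = 35370 C
n(e⁻) = 35370 / 96485 = 0.3666 mol
Ni²⁺ + 2e⁻ → Ni, so theoretical n(Ni) = 0.1833 mol → 10.76 g
Efficiency = 8.52 / 10.76 = 0.7918 = 79.2%

79.2%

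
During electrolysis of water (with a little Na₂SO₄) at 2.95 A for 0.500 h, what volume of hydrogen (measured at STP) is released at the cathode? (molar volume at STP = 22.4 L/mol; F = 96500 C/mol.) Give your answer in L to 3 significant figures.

Charge passed = 2.95 × 1800 = 5310 C
Moles of electrons = 5310 / 96500 = 0.05503 mol
2H⁺ + 2e⁻ → H₂, so n(H₂) = 0.05503 / 2 = 0.02752 mol
V = 0.02752 × 22.4 = 0.6164 L

0.616 L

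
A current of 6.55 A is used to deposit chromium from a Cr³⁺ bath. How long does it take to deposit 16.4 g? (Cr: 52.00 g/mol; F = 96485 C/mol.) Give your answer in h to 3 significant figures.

n(Cr) = 16.4 / 52.00 = 0.3154 mol
Cr³⁺ + 3e⁻ → Cr, so n(e⁻) = 3 × 0.3154 = 0.9462 mol
Q = 0.9462 × 96485 = 91290 C
t = Q / I = 91290 / 6.55 = 13940 s = 3.87 h

3.87 h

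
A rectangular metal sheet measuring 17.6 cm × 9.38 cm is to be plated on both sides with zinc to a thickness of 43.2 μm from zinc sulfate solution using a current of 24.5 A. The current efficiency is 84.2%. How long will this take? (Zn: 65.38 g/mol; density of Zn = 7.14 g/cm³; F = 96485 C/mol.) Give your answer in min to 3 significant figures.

Plated area = 2 × 17.6 × 9.38 = 330.2 cm²
Volume = 330.2 × 43.2×10⁻⁴ cm = 1.426 cm³
m(Zn) = 1.426 × 7.14 = 10.18 g
n(Zn) = 10.18 / 65.38 = 0.1557 mol; n(e⁻) = 2 × 0.1557 = 0.3114 mol
Q = 0.3114 × 96485 / 0.842 = 35680 C
t = 35680 / 24.5 = 1456 s = 24.3 min

24.3 min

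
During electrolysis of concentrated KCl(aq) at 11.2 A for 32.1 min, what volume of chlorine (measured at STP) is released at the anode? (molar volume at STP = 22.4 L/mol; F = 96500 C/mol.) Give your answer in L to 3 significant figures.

2.50 L

Q = 11.2 A × 1926 s = 21570 C
n(e⁻) = 21570 / 96500 = 0.2235 mol
2Cl⁻ → Cl₂ + 2e⁻, so n(Cl₂) = 0.2235 / 2 = 0.1118 mol
V = 0.1118 × 22.4 = 2.504 L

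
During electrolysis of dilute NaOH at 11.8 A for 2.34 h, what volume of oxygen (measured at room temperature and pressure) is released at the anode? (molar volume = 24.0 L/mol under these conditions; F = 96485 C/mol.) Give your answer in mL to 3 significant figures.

6180 mL

Q = It = 11.8 × 8424 = 99400 C
Moles of electrons = 99400 / 96485 = 1.030 mol
2H₂O → O₂ + 4H⁺ + 4e⁻, so n(O₂) = 1.030 / 4 = 0.2575 mol
V = 0.2575 × 24.0 = 6.180 L
= 6180 mL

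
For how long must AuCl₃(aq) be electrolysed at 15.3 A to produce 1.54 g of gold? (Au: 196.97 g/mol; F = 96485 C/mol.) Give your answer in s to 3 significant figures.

n(Au) = 1.54 / 196.97 = 0.007818 mol
Au³⁺ + 3e⁻ → Au, so n(e⁻) = 3 × 0.007818 = 0.02345 mol
Q = 0.02345 × 96485 = 2263 C
t = Q / I = 2263 / 15.3 = 147.9 s

148 s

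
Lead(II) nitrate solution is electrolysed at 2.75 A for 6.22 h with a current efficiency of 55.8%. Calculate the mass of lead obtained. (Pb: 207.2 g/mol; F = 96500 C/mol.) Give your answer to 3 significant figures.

Q = 2.75 × 22392 = 61580 C
n(e⁻) = 61580 / 96500 = 0.6381 mol
Pb²⁺ + 2e⁻ → Pb, so theoretical m(Pb) = 0.3191 × 207.2 = 66.12 g
Actual mass = 55.8% × 66.12 = 36.9 g

36.9 g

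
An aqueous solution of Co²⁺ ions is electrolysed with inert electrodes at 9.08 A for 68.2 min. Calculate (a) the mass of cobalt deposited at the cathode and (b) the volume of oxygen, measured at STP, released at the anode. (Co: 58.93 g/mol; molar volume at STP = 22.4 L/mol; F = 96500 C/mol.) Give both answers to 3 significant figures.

11.3 g Co; 2.16 L O₂

Q = 9.08 × 4092 = 37160 C; n(e⁻) = 37160 / 96500 = 0.3851 mol
Cathode: Co²⁺ + 2e⁻ → Co → n(Co) = 0.3851/2 = 0.1926 mol → 11.3 g
Anode: 2H₂O → O₂ + 4H⁺ + 4e⁻ → n(O₂) = 0.3851/4 = 0.09628 mol → 2.16 L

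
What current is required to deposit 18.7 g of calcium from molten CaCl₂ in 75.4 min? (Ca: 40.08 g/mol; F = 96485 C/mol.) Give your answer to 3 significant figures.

19.9 A

n(Ca) = 18.7 / 40.08 = 0.4666 mol
Ca²⁺ + 2e⁻ → Ca, so n(e⁻) = 2 × 0.4666 = 0.9332 mol
Q = 0.9332 × 96485 = 90040 C
I = Q / t = 90040 / 4524 s = 19.9 A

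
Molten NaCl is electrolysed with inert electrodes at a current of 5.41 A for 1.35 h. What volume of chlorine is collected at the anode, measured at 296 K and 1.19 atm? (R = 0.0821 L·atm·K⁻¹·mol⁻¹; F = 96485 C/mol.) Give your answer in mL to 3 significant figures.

Q = It = 5.41 × 4860 = 26290 C
n(e⁻) = Q/F = 26290/96485 = 0.2725 mol
2Cl⁻ → Cl₂ + 2e⁻, so n(Cl₂) = 0.2725 / 2 = 0.1363 mol
V = nRT/P = 0.1363 × 0.0821 × 296 / 1.19 = 2.783 L
= 2780 mL

2780 mL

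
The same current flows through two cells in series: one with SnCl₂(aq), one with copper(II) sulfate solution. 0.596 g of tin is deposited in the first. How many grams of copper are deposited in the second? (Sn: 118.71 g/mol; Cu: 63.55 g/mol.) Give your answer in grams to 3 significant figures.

0.319 g

n(Sn) = 0.596 / 118.71 = 0.005021 mol
Sn²⁺ + 2e⁻ → Sn, so n(e⁻) = 2 × 0.005021 = 0.01004 mol
The cells are in series, so the same charge (and hence the same n(e⁻) = 0.01004 mol) passes through both.
Cu²⁺ + 2e⁻ → Cu, so n(Cu) = 0.01004 / 2 = 0.005020 mol
m(Cu) = 0.005020 × 63.55 = 0.319 g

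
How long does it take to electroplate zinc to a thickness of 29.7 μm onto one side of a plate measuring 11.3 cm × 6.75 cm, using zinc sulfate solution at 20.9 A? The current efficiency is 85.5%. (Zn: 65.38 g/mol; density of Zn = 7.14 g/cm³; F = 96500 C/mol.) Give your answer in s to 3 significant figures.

267 s

Plated area = 11.3 × 6.75 = 76.28 cm²
Volume = 76.28 × 29.7×10⁻⁴ cm = 0.2266 cm³
m(Zn) = 0.2266 × 7.14 = 1.618 g
n(Zn) = 1.618 / 65.38 = 0.02475 mol; n(e⁻) = 2 × 0.02475 = 0.04950 mol
Q = 0.04950 × 96500 / 0.855 = 5587 C
t = 5587 / 20.9 = 267.3 s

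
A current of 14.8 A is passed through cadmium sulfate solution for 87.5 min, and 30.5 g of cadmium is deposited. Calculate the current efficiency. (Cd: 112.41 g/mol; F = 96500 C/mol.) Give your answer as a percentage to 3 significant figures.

67.4%

Q = 14.8 × 5250 = 77700 C
n(e⁻) = 77700 / 96500 = 0.8052 mol
Cd²⁺ + 2e⁻ → Cd, so theoretical n(Cd) = 0.4026 mol → 45.26 g
Efficiency = 30.5 / 45.26 = 0.6739 = 67.4%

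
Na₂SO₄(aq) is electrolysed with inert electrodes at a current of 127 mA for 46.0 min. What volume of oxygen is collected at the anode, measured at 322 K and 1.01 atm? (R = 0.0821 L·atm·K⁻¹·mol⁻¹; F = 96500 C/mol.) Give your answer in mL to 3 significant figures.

Charge passed = 0.127 × 2760 = 350.5 C
Moles of electrons = 350.5 / 96500 = 0.003632 mol
2H₂O → O₂ + 4H⁺ + 4e⁻, so n(O₂) = 0.003632 / 4 = 9.080×10^-4 mol
V = nRT/P = 9.080×10^-4 × 0.0821 × 322 / 1.01 = 0.02377 L
= 23.8 mL

23.8 mL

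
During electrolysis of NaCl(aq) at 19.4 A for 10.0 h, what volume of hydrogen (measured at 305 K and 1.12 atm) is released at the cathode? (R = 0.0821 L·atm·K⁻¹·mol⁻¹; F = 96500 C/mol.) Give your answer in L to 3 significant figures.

80.9 L

Charge passed = 19.4 × 36000 = 6.984×10^5 C
n(e⁻) = 6.984×10^5 / 96500 = 7.237 mol
2H⁺ + 2e⁻ → H₂, so n(H₂) = 7.237 / 2 = 3.619 mol
V = nRT/P = 3.619 × 0.0821 × 305 / 1.12 = 80.91 L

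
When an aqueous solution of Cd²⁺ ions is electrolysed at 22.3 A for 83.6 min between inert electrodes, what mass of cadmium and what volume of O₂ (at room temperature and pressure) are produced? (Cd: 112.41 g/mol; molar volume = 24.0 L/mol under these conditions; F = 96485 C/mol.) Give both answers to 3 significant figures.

65.2 g Cd; 6.96 L O₂

Q = 22.3 × 5016 = 1.119×10^5 C; n(e⁻) = 1.119×10^5 / 96485 = 1.160 mol
Cathode: Cd²⁺ + 2e⁻ → Cd → n(Cd) = 1.160/2 = 0.5800 mol → 65.2 g
Anode: 2H₂O → O₂ + 4H⁺ + 4e⁻ → n(O₂) = 1.160/4 = 0.2900 mol → 6.96 L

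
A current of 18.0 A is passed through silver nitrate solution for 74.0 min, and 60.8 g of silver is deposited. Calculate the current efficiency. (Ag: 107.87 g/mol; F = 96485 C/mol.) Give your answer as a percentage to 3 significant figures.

Q = 18.0 × 4440 = 79920 C
n(e⁻) = 79920 / 96485 = 0.8283 mol
Ag⁺ + e⁻ → Ag, so theoretical n(Ag) = 0.8283 mol → 89.35 g
Efficiency = 60.8 / 89.35 = 0.6805 = 68.0%

68.0%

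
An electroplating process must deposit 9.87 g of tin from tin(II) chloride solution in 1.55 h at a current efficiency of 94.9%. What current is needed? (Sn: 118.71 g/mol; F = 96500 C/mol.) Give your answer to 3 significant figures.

3.03 A

n(Sn) = 9.87 / 118.71 = 0.08314 mol
Sn²⁺ + 2e⁻ → Sn, so n(e⁻) = 2 × 0.08314 = 0.1663 mol
Q = 0.1663 × 96500 / 0.949 = 16910 C
I = Q / t = 16910 / 5580 s = 3.03 A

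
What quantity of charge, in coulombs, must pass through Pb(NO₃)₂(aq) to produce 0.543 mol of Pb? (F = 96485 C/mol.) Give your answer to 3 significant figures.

Pb²⁺ + 2e⁻ → Pb, so n(e⁻) = 2 × 0.543 = 1.086 mol
Q = 1.086 × 96485 = 1.048×10^5 C

1.05×10^5 C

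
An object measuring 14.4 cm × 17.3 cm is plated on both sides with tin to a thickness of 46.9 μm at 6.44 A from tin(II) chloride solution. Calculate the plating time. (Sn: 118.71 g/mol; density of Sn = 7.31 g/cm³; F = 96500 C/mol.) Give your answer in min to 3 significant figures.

Plated area = 2 × 14.4 × 17.3 = 498.2 cm²
Volume = 498.2 × 46.9×10⁻⁴ cm = 2.337 cm³
m(Sn) = 2.337 × 7.31 = 17.08 g
n(Sn) = 17.08 / 118.71 = 0.1439 mol; n(e⁻) = 2 × 0.1439 = 0.2878 mol
Q = 0.2878 × 96500 = 27770 C
t = 27770 / 6.44 = 4312 s = 71.9 min

71.9 min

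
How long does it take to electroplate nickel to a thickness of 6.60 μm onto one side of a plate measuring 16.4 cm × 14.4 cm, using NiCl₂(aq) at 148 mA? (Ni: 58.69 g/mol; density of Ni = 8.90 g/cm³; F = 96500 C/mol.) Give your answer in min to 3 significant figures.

Plated area = 16.4 × 14.4 = 236.2 cm²
Volume = 236.2 × 6.60×10⁻⁴ cm = 0.1559 cm³
m(Ni) = 0.1559 × 8.90 = 1.388 g
n(Ni) = 1.388 / 58.69 = 0.02365 mol; n(e⁻) = 2 × 0.02365 = 0.04730 mol
Q = 0.04730 × 96500 = 4564 C
t = 4564 / 0.148 = 30840 s = 514 min

514 min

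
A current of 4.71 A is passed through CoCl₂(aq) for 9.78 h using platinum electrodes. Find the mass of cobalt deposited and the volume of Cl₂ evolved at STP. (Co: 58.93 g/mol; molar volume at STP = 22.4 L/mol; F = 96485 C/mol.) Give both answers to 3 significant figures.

Q = 4.71 × 35208 = 1.658×10^5 C; n(e⁻) = 1.658×10^5 / 96485 = 1.718 mol
Cathode: Co²⁺ + 2e⁻ → Co → n(Co) = 1.718/2 = 0.8590 mol → 50.6 g
Anode: 2Cl⁻ → Cl₂ + 2e⁻ → n(Cl₂) = 1.718/2 = 0.8590 mol → 19.2 L

50.6 g Co; 19.2 L Cl₂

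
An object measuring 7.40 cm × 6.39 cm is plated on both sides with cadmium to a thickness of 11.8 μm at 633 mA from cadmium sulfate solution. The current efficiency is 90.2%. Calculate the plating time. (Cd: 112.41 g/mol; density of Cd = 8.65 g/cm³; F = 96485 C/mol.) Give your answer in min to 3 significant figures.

Plated area = 2 × 7.40 × 6.39 = 94.57 cm²
Volume = 94.57 × 11.8×10⁻⁴ cm = 0.1116 cm³
m(Cd) = 0.1116 × 8.65 = 0.9653 g
n(Cd) = 0.9653 / 112.41 = 0.008587 mol; n(e⁻) = 2 × 0.008587 = 0.01717 mol
Q = 0.01717 × 96485 / 0.902 = 1837 C
t = 1837 / 0.633 = 2902 s = 48.4 min

48.4 min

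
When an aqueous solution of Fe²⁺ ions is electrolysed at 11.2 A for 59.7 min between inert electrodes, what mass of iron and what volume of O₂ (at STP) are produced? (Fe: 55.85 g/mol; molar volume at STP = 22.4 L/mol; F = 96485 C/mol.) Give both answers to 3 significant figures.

11.6 g Fe; 2.33 L O₂

Q = 11.2 × 3582 = 40120 C; n(e⁻) = 40120 / 96485 = 0.4158 mol
Cathode: Fe²⁺ + 2e⁻ → Fe → n(Fe) = 0.4158/2 = 0.2079 mol → 11.6 g
Anode: 2H₂O → O₂ + 4H⁺ + 4e⁻ → n(O₂) = 0.4158/4 = 0.1040 mol → 2.33 L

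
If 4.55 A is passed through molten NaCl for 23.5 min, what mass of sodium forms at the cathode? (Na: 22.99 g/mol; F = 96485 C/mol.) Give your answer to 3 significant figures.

Q = It = 4.55 × 1410 = 6416 C
n(e⁻) = Q/F = 6416/96485 = 0.06650 mol
Na⁺ + e⁻ → Na, so n(Na) = 0.06650 mol
m = 0.06650 × 22.99 = 1.53 g

1.53 g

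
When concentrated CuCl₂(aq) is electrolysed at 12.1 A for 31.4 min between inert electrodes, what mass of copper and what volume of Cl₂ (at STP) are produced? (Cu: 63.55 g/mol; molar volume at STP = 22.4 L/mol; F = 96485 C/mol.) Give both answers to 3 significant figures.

Q = 12.1 × 1884 = 22800 C; n(e⁻) = 22800 / 96485 = 0.2363 mol
Cathode: Cu²⁺ + 2e⁻ → Cu → n(Cu) = 0.2363/2 = 0.1182 mol → 7.51 g
Anode: 2Cl⁻ → Cl₂ + 2e⁻ → n(Cl₂) = 0.2363/2 = 0.1182 mol → 2.65 L

7.51 g Cu; 2.65 L Cl₂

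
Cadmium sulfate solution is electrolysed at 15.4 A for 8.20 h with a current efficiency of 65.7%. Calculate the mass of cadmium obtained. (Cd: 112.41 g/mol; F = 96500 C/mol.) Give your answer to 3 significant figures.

Q = 15.4 × 29520 = 4.546×10^5 C
n(e⁻) = 4.546×10^5 / 96500 = 4.711 mol
Cd²⁺ + 2e⁻ → Cd, so theoretical m(Cd) = 2.356 × 112.41 = 264.8 g
Actual mass = 65.7% × 264.8 = 174 g

174 g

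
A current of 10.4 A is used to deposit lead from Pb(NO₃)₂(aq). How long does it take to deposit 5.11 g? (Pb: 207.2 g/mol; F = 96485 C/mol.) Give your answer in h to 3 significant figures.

n(Pb) = 5.11 / 207.2 = 0.02466 mol
Pb²⁺ + 2e⁻ → Pb, so n(e⁻) = 2 × 0.02466 = 0.04932 mol
Q = 0.04932 × 96485 = 4759 C
t = Q / I = 4759 / 10.4 = 457.6 s = 0.127 h

0.127 h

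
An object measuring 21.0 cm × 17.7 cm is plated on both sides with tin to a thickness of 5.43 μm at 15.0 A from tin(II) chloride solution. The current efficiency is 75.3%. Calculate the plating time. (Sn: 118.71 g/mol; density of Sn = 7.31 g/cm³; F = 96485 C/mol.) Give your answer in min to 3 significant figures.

7.08 min

Plated area = 2 × 21.0 × 17.7 = 743.4 cm²
Volume = 743.4 × 5.43×10⁻⁴ cm = 0.4037 cm³
m(Sn) = 0.4037 × 7.31 = 2.951 g
n(Sn) = 2.951 / 118.71 = 0.02486 mol; n(e⁻) = 2 × 0.02486 = 0.04972 mol
Q = 0.04972 × 96485 / 0.753 = 6371 C
t = 6371 / 15.0 = 424.7 s = 7.08 min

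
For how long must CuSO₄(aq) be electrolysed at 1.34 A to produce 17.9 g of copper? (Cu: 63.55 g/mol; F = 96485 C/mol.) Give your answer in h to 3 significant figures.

n(Cu) = 17.9 / 63.55 = 0.2817 mol
Cu²⁺ + 2e⁻ → Cu, so n(e⁻) = 2 × 0.2817 = 0.5634 mol
Q = 0.5634 × 96485 = 54360 C
t = Q / I = 54360 / 1.34 = 40570 s = 11.3 h

11.3 h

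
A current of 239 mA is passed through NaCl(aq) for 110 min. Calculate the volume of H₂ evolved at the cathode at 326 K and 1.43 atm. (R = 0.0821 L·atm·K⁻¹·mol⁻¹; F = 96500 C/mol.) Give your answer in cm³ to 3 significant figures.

Q = 0.239 A × 6600 s = 1577 C
n(e⁻) = Q/F = 1577/96500 = 0.01634 mol
2H⁺ + 2e⁻ → H₂, so n(H₂) = 0.01634 / 2 = 0.008170 mol
V = nRT/P = 0.008170 × 0.0821 × 326 / 1.43 = 0.1529 L
= 153 cm³

153 cm³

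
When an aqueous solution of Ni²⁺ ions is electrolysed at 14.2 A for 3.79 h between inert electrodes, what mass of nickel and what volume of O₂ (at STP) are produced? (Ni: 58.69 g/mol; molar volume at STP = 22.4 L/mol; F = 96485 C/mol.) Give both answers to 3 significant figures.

Q = 14.2 × 13644 = 1.937×10^5 C; n(e⁻) = 1.937×10^5 / 96485 = 2.008 mol
Cathode: Ni²⁺ + 2e⁻ → Ni → n(Ni) = 2.008/2 = 1.004 mol → 58.9 g
Anode: 2H₂O → O₂ + 4H⁺ + 4e⁻ → n(O₂) = 2.008/4 = 0.5020 mol → 11.2 L

58.9 g Ni; 11.2 L O₂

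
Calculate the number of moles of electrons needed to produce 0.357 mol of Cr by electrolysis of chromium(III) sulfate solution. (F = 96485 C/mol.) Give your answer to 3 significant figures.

1.07 mol

Cr³⁺ + 3e⁻ → Cr, so n(e⁻) = 3 × 0.357 = 1.071 mol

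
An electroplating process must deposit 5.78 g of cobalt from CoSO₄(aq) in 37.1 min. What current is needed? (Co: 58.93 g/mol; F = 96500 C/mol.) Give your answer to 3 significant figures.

8.50 A

n(Co) = 5.78 / 58.93 = 0.09808 mol
Co²⁺ + 2e⁻ → Co, so n(e⁻) = 2 × 0.09808 = 0.1962 mol
Q = 0.1962 × 96500 = 18930 C
I = Q / t = 18930 / 2226 s = 8.50 A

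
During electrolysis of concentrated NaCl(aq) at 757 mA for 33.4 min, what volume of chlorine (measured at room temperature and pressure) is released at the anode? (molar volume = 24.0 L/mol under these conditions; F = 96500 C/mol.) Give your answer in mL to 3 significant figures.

189 mL

Charge passed = 0.757 × 2004 = 1517 C
n(e⁻) = 1517 / 96500 = 0.01572 mol
2Cl⁻ → Cl₂ + 2e⁻, so n(Cl₂) = 0.01572 / 2 = 0.007860 mol
V = 0.007860 × 24.0 = 0.1886 L
= 189 mL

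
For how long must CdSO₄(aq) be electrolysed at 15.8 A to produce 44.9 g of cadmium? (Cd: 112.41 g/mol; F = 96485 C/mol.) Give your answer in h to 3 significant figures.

1.36 h

n(Cd) = 44.9 / 112.41 = 0.3994 mol
Cd²⁺ + 2e⁻ → Cd, so n(e⁻) = 2 × 0.3994 = 0.7988 mol
Q = 0.7988 × 96485 = 77070 C
t = Q / I = 77070 / 15.8 = 4878 s = 1.36 h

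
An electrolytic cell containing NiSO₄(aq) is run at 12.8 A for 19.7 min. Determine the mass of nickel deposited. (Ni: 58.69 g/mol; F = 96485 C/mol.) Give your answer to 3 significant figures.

4.60 g

Q = 12.8 A × 1182 s = 15130 C
n(e⁻) = 15130 / 96485 = 0.1568 mol
Ni²⁺ + 2e⁻ → Ni, so n(Ni) = 0.1568 / 2 = 0.07840 mol
m = 0.07840 × 58.69 = 4.60 g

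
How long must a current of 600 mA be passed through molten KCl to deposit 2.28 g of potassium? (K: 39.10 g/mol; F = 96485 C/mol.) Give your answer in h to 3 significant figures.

2.60 h

n(K) = 2.28 / 39.10 = 0.05831 mol
K⁺ + e⁻ → K, so n(e⁻) = 0.05831 mol
Q = 0.05831 × 96485 = 5626 C
t = Q / I = 5626 / 0.600 = 9377 s = 2.60 h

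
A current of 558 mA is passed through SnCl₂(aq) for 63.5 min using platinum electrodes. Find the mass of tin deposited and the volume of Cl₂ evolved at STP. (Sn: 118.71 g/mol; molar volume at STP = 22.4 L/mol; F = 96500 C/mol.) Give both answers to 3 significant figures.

1.31 g Sn; 0.247 L Cl₂

Q = 0.558 × 3810 = 2126 C; n(e⁻) = 2126 / 96500 = 0.02203 mol
Cathode: Sn²⁺ + 2e⁻ → Sn → n(Sn) = 0.02203/2 = 0.01102 mol → 1.31 g
Anode: 2Cl⁻ → Cl₂ + 2e⁻ → n(Cl₂) = 0.02203/2 = 0.01102 mol → 0.247 L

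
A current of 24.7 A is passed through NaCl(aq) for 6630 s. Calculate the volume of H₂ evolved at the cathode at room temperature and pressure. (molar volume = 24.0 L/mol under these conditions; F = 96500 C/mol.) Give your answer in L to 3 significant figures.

20.4 L

Charge passed = 24.7 × 6630 = 1.638×10^5 C
n(e⁻) = 1.638×10^5 / 96500 = 1.697 mol
2H⁺ + 2e⁻ → H₂, so n(H₂) = 1.697 / 2 = 0.8485 mol
V = 0.8485 × 24.0 = 20.36 L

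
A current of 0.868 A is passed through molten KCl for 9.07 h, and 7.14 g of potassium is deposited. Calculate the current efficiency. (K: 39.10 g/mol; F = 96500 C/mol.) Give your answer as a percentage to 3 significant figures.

62.2%

Q = 0.868 × 32652 = 28340 C
n(e⁻) = 28340 / 96500 = 0.2937 mol
K⁺ + e⁻ → K, so theoretical n(K) = 0.2937 mol → 11.48 g
Efficiency = 7.14 / 11.48 = 0.6220 = 62.2%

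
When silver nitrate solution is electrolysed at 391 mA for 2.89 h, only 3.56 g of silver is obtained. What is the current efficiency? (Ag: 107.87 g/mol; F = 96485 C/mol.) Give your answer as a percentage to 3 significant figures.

78.3%

Q = 0.391 × 10404 = 4068 C
n(e⁻) = 4068 / 96485 = 0.04216 mol
Ag⁺ + e⁻ → Ag, so theoretical n(Ag) = 0.04216 mol → 4.548 g
Efficiency = 3.56 / 4.548 = 0.7828 = 78.3%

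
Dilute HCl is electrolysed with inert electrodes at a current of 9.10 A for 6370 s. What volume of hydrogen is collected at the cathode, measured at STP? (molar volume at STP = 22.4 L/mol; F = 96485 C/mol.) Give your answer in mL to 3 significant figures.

6730 mL

Q = 9.10 A × 6370 s = 57970 C
n(e⁻) = Q/F = 57970/96485 = 0.6008 mol
2H⁺ + 2e⁻ → H₂, so n(H₂) = 0.6008 / 2 = 0.3004 mol
V = 0.3004 × 22.4 = 6.729 L
= 6730 mL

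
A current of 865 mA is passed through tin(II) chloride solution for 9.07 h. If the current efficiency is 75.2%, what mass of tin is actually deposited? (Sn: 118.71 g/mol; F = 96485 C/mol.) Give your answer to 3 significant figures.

13.1 g

Q = 0.865 × 32652 = 28240 C
n(e⁻) = 28240 / 96485 = 0.2927 mol
Sn²⁺ + 2e⁻ → Sn, so theoretical m(Sn) = 0.1464 × 118.71 = 17.38 g
Actual mass = 75.2% × 17.38 = 13.1 g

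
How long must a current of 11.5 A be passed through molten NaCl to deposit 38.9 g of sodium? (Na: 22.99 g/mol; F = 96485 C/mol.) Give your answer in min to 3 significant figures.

237 min

n(Na) = 38.9 / 22.99 = 1.692 mol
Na⁺ + e⁻ → Na, so n(e⁻) = 1.692 mol
Q = 1.692 × 96485 = 1.633×10^5 C
t = Q / I = 1.633×10^5 / 11.5 = 14200 s = 237 min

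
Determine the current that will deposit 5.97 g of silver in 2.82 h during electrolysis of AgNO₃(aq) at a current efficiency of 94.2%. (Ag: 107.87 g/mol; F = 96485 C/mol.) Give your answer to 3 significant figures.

n(Ag) = 5.97 / 107.87 = 0.05534 mol
Ag⁺ + e⁻ → Ag, so n(e⁻) = 0.05534 mol
Q = 0.05534 × 96485 / 0.942 = 5668 C
I = Q / t = 5668 / 10152 s = 0.558 A

0.558 A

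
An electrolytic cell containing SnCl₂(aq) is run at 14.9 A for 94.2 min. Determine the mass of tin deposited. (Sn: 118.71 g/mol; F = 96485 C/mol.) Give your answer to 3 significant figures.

51.8 g

Charge passed = 14.9 × 5652 = 84210 C
Moles of electrons = 84210 / 96485 = 0.8728 mol
Sn²⁺ + 2e⁻ → Sn, so n(Sn) = 0.8728 / 2 = 0.4364 mol
m = 0.4364 × 118.71 = 51.8 g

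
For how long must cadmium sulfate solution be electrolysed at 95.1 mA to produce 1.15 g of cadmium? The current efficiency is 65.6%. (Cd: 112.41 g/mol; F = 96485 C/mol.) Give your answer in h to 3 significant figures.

8.79 h

n(Cd) = 1.15 / 112.41 = 0.01023 mol
Cd²⁺ + 2e⁻ → Cd, so n(e⁻) = 2 × 0.01023 = 0.02046 mol
Q = 0.02046 × 96485 / 0.656 = 3009 C
t = Q / I = 3009 / 0.0951 = 31640 s = 8.79 h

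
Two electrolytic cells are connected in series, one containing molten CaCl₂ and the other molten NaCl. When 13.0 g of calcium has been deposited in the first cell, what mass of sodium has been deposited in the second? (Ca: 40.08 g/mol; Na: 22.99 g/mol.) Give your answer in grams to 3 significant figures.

14.9 g

n(Ca) = 13.0 / 40.08 = 0.3244 mol
Ca²⁺ + 2e⁻ → Ca, so n(e⁻) = 2 × 0.3244 = 0.6488 mol
The cells are in series, so the same charge (and hence the same n(e⁻) = 0.6488 mol) passes through both.
Na⁺ + e⁻ → Na, so n(Na) = 0.6488 mol
m(Na) = 0.6488 × 22.99 = 14.9 g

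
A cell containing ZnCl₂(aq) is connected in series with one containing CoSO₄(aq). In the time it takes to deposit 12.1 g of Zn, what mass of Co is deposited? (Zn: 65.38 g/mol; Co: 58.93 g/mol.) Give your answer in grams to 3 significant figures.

n(Zn) = 12.1 / 65.38 = 0.1851 mol
Zn²⁺ + 2e⁻ → Zn, so n(e⁻) = 2 × 0.1851 = 0.3702 mol
The cells are in series, so the same charge (and hence the same n(e⁻) = 0.3702 mol) passes through both.
Co²⁺ + 2e⁻ → Co, so n(Co) = 0.3702 / 2 = 0.1851 mol
m(Co) = 0.1851 × 58.93 = 10.9 g

10.9 g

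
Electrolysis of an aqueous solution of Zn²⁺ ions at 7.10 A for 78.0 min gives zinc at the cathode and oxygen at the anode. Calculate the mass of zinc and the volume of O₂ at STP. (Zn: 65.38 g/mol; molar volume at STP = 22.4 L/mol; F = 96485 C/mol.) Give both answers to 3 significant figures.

11.3 g Zn; 1.93 L O₂

Q = 7.10 × 4680 = 33230 C; n(e⁻) = 33230 / 96485 = 0.3444 mol
Cathode: Zn²⁺ + 2e⁻ → Zn → n(Zn) = 0.3444/2 = 0.1722 mol → 11.3 g
Anode: 2H₂O → O₂ + 4H⁺ + 4e⁻ → n(O₂) = 0.3444/4 = 0.08610 mol → 1.93 L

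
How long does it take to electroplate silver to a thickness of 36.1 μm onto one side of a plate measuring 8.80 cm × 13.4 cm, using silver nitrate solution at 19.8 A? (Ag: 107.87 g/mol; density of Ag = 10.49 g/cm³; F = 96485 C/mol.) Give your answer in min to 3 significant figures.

3.36 min

Plated area = 8.80 × 13.4 = 117.9 cm²
Volume = 117.9 × 36.1×10⁻⁴ cm = 0.4256 cm³
m(Ag) = 0.4256 × 10.49 = 4.465 g
n(Ag) = 4.465 / 107.87 = 0.04139 mol; n(e⁻) = 0.04139 mol
Q = 0.04139 × 96485 = 3994 C
t = 3994 / 19.8 = 201.7 s = 3.36 min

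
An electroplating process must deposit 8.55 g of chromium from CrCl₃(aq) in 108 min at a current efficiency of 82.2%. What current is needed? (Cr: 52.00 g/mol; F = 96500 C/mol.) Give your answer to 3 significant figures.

n(Cr) = 8.55 / 52.00 = 0.1644 mol
Cr³⁺ + 3e⁻ → Cr, so n(e⁻) = 3 × 0.1644 = 0.4932 mol
Q = 0.4932 × 96500 / 0.822 = 57900 C
I = Q / t = 57900 / 6480 s = 8.94 A

8.94 A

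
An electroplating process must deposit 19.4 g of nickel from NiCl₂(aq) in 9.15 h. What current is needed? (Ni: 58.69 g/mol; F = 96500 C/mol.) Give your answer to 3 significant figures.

1.94 A

n(Ni) = 19.4 / 58.69 = 0.3306 mol
Ni²⁺ + 2e⁻ → Ni, so n(e⁻) = 2 × 0.3306 = 0.6612 mol
Q = 0.6612 × 96500 = 63810 C
I = Q / t = 63810 / 32940 s = 1.94 A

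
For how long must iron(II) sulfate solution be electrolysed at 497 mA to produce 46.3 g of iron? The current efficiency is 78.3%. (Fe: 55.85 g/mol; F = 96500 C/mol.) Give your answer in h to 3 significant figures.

114 h

n(Fe) = 46.3 / 55.85 = 0.8290 mol
Fe²⁺ + 2e⁻ → Fe, so n(e⁻) = 2 × 0.8290 = 1.658 mol
Q = 1.658 × 96500 / 0.783 = 2.043×10^5 C
t = Q / I = 2.043×10^5 / 0.497 = 4.111×10^5 s = 114 h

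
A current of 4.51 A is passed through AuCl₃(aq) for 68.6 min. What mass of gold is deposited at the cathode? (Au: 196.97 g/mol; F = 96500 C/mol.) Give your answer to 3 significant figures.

Q = It = 4.51 × 4116 = 18560 C
n(e⁻) = 18560 / 96500 = 0.1923 mol
Au³⁺ + 3e⁻ → Au, so n(Au) = 0.1923 / 3 = 0.06410 mol
m = 0.06410 × 196.97 = 12.6 g

12.6 g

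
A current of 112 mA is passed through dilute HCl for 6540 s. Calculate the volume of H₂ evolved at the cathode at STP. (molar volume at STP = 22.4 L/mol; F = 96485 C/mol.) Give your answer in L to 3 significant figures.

0.0850 L

Charge passed = 0.112 × 6540 = 732.5 C
n(e⁻) = 732.5 / 96485 = 0.007592 mol
2H⁺ + 2e⁻ → H₂, so n(H₂) = 0.007592 / 2 = 0.003796 mol
V = 0.003796 × 22.4 = 0.08503 L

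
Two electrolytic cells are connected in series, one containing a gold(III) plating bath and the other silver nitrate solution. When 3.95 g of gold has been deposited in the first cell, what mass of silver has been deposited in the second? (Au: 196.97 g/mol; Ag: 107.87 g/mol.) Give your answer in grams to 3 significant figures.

n(Au) = 3.95 / 196.97 = 0.02005 mol
Au³⁺ + 3e⁻ → Au, so n(e⁻) = 3 × 0.02005 = 0.06015 mol
Since the cells are in series, n(e⁻) in the Ag cell is also 0.06015 mol.
Ag⁺ + e⁻ → Ag, so n(Ag) = 0.06015 mol
m(Ag) = 0.06015 × 107.87 = 6.49 g

6.49 g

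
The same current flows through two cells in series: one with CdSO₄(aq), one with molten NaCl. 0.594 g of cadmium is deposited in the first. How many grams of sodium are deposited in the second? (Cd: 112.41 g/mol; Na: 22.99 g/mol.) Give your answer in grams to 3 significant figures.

n(Cd) = 0.594 / 112.41 = 0.005284 mol
Cd²⁺ + 2e⁻ → Cd, so n(e⁻) = 2 × 0.005284 = 0.01057 mol
The cells are in series, so the same charge (and hence the same n(e⁻) = 0.01057 mol) passes through both.
Na⁺ + e⁻ → Na, so n(Na) = 0.01057 mol
m(Na) = 0.01057 × 22.99 = 0.243 g

0.243 g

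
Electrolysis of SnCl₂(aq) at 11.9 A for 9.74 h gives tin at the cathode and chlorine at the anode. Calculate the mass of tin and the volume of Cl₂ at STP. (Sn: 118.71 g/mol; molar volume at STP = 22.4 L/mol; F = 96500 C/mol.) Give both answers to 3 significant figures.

Q = 11.9 × 35064 = 4.173×10^5 C; n(e⁻) = 4.173×10^5 / 96500 = 4.324 mol
Cathode: Sn²⁺ + 2e⁻ → Sn → n(Sn) = 4.324/2 = 2.162 mol → 257 g
Anode: 2Cl⁻ → Cl₂ + 2e⁻ → n(Cl₂) = 4.324/2 = 2.162 mol → 48.4 L

257 g Sn; 48.4 L Cl₂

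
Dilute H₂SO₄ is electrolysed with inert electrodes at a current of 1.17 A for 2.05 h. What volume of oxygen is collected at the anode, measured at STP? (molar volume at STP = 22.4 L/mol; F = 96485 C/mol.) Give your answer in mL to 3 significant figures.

501 mL

Q = It = 1.17 × 7380 = 8635 C
n(e⁻) = 8635 / 96485 = 0.08950 mol
2H₂O → O₂ + 4H⁺ + 4e⁻, so n(O₂) = 0.08950 / 4 = 0.02238 mol
V = 0.02238 × 22.4 = 0.5013 L
= 501 mL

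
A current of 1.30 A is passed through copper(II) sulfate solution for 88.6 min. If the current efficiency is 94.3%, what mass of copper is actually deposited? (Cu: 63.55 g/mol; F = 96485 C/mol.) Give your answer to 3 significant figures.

Q = 1.30 × 5316 = 6911 C
n(e⁻) = 6911 / 96485 = 0.07163 mol
Cu²⁺ + 2e⁻ → Cu, so theoretical m(Cu) = 0.03582 × 63.55 = 2.276 g
Actual mass = 94.3% × 2.276 = 2.15 g

2.15 g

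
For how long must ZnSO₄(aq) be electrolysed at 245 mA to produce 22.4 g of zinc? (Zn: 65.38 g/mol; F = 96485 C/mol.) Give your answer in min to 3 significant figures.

4500 min

n(Zn) = 22.4 / 65.38 = 0.3426 mol
Zn²⁺ + 2e⁻ → Zn, so n(e⁻) = 2 × 0.3426 = 0.6852 mol
Q = 0.6852 × 96485 = 66110 C
t = Q / I = 66110 / 0.245 = 2.698×10^5 s = 4500 min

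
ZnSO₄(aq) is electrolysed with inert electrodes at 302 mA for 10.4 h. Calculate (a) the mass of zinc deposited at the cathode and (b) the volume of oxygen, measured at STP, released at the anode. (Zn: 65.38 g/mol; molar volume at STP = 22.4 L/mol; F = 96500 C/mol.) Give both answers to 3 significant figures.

3.83 g Zn; 0.656 L O₂

Q = 0.302 × 37440 = 11310 C; n(e⁻) = 11310 / 96500 = 0.1172 mol
Cathode: Zn²⁺ + 2e⁻ → Zn → n(Zn) = 0.1172/2 = 0.05860 mol → 3.83 g
Anode: 2H₂O → O₂ + 4H⁺ + 4e⁻ → n(O₂) = 0.1172/4 = 0.02930 mol → 0.656 L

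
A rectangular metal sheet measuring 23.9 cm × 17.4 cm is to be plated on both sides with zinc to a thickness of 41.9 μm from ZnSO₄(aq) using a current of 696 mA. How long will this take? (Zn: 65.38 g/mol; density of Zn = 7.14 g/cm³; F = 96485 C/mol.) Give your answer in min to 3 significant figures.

Plated area = 2 × 23.9 × 17.4 = 831.7 cm²
Volume = 831.7 × 41.9×10⁻⁴ cm = 3.485 cm³
m(Zn) = 3.485 × 7.14 = 24.88 g
n(Zn) = 24.88 / 65.38 = 0.3805 mol; n(e⁻) = 2 × 0.3805 = 0.7610 mol
Q = 0.7610 × 96485 = 73430 C
t = 73430 / 0.696 = 1.055×10^5 s = 1760 min

1760 min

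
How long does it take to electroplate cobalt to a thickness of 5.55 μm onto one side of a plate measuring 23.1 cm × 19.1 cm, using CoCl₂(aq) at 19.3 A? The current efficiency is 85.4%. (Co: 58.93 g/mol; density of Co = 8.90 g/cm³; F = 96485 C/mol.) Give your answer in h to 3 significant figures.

Plated area = 23.1 × 19.1 = 441.2 cm²
Volume = 441.2 × 5.55×10⁻⁴ cm = 0.2449 cm³
m(Co) = 0.2449 × 8.90 = 2.180 g
n(Co) = 2.180 / 58.93 = 0.03699 mol; n(e⁻) = 2 × 0.03699 = 0.07398 mol
Q = 0.07398 × 96485 / 0.854 = 8358 C
t = 8358 / 19.3 = 433.1 s = 0.120 h

0.120 h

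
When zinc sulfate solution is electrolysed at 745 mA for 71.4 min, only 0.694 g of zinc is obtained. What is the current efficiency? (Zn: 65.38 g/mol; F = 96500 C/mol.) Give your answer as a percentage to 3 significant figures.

64.2%

Q = 0.745 × 4284 = 3192 C
n(e⁻) = 3192 / 96500 = 0.03308 mol
Zn²⁺ + 2e⁻ → Zn, so theoretical n(Zn) = 0.01654 mol → 1.081 g
Efficiency = 0.694 / 1.081 = 0.6420 = 64.2%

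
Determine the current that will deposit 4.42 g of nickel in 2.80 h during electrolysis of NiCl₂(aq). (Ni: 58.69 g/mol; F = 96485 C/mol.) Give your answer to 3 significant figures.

1.44 A

n(Ni) = 4.42 / 58.69 = 0.07531 mol
Ni²⁺ + 2e⁻ → Ni, so n(e⁻) = 2 × 0.07531 = 0.1506 mol
Q = 0.1506 × 96485 = 14530 C
I = Q / t = 14530 / 10080 s = 1.44 A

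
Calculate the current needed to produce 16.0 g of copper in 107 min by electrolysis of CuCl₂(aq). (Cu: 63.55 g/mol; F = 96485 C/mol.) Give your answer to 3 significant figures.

7.57 A

n(Cu) = 16.0 / 63.55 = 0.2518 mol
Cu²⁺ + 2e⁻ → Cu, so n(e⁻) = 2 × 0.2518 = 0.5036 mol
Q = 0.5036 × 96485 = 48590 C
I = Q / t = 48590 / 6420 s = 7.57 A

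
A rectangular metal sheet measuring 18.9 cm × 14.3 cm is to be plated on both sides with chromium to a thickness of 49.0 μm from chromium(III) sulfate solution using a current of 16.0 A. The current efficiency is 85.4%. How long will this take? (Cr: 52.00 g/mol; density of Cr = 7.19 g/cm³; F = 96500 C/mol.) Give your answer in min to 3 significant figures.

129 min

Plated area = 2 × 18.9 × 14.3 = 540.5 cm²
Volume = 540.5 × 49.0×10⁻⁴ cm = 2.648 cm³
m(Cr) = 2.648 × 7.19 = 19.04 g
n(Cr) = 19.04 / 52.00 = 0.3662 mol; n(e⁻) = 3 × 0.3662 = 1.099 mol
Q = 1.099 × 96500 / 0.854 = 1.242×10^5 C
t = 1.242×10^5 / 16.0 = 7763 s = 129 min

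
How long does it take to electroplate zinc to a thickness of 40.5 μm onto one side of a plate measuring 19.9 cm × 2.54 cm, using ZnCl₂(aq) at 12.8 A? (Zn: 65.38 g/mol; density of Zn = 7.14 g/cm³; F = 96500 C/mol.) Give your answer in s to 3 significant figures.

337 s

Plated area = 19.9 × 2.54 = 50.55 cm²
Volume = 50.55 × 40.5×10⁻⁴ cm = 0.2047 cm³
m(Zn) = 0.2047 × 7.14 = 1.462 g
n(Zn) = 1.462 / 65.38 = 0.02236 mol; n(e⁻) = 2 × 0.02236 = 0.04472 mol
Q = 0.04472 × 96500 = 4315 C
t = 4315 / 12.8 = 337.1 s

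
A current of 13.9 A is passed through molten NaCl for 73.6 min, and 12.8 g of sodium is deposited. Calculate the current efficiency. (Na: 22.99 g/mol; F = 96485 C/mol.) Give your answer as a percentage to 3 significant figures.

Q = 13.9 × 4416 = 61380 C
n(e⁻) = 61380 / 96485 = 0.6362 mol
Na⁺ + e⁻ → Na, so theoretical n(Na) = 0.6362 mol → 14.63 g
Efficiency = 12.8 / 14.63 = 0.8749 = 87.5%

87.5%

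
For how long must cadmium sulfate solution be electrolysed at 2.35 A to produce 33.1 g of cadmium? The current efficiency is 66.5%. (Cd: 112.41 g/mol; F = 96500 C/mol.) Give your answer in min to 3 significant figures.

n(Cd) = 33.1 / 112.41 = 0.2945 mol
Cd²⁺ + 2e⁻ → Cd, so n(e⁻) = 2 × 0.2945 = 0.5890 mol
Q = 0.5890 × 96500 / 0.665 = 85470 C
t = Q / I = 85470 / 2.35 = 36370 s = 606 min

606 min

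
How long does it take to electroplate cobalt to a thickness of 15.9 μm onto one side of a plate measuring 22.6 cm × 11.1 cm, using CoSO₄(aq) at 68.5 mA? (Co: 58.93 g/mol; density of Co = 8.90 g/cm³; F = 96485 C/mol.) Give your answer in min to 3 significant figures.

2830 min

Plated area = 22.6 × 11.1 = 250.9 cm²
Volume = 250.9 × 15.9×10⁻⁴ cm = 0.3989 cm³
m(Co) = 0.3989 × 8.90 = 3.550 g
n(Co) = 3.550 / 58.93 = 0.06024 mol; n(e⁻) = 2 × 0.06024 = 0.1205 mol
Q = 0.1205 × 96485 = 11630 C
t = 11630 / 0.0685 = 1.698×10^5 s = 2830 min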